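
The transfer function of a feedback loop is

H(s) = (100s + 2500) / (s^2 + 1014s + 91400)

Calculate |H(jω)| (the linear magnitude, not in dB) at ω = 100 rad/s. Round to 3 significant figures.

0.0793

Substitute s = j100:
Numerator: 100(j100) + 2500 = 2500 + j10000
Denominator: (j100)^2 + 1014(j100) + 91400 = 81400 + j101400
|N| = √(2500² + 10000²) ≈ 10308, ∠N ≈ 75.96°
|D| = √(81400² + 101400²) ≈ 1.3003e+05, ∠D ≈ 51.24°
|H| = 10308 / 1.3003e+05 ≈ 0.079274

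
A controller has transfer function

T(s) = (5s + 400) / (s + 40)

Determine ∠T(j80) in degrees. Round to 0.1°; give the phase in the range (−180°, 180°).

Substitute s = j80:
Numerator: 5(j80) + 400 = 400 + j400
Denominator: (j80) + 40 = 40 + j80
|N| = √(400² + 400²) ≈ 565.69, ∠N ≈ 45.00°
|D| = √(40² + 80²) ≈ 89.443, ∠D ≈ 63.43°
∠T = 45.00° − 63.43° = -18.43°

-18.4°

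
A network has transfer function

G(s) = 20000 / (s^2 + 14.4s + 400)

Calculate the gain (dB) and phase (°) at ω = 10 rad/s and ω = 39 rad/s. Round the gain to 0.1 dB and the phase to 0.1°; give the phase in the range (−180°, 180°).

At s = jω = j10:
quadratic: (j10)² + 14.4·j10 + 400 = 300 + j144 → |·| ≈ 332.77, ∠ ≈ 25.64°
|G| = 20000 / 332.77 ≈ 60.102
Gain = 20 log₁₀(60.102) ≈ 35.58 dB
∠G = 0.00° − 25.64° = -25.64°

At s = jω = j39:
quadratic: (j39)² + 14.4·j39 + 400 = -1121 + j561.6 → |·| ≈ 1253.8, ∠ ≈ 153.39°
|G| = 20000 / 1253.8 ≈ 15.952
Gain = 20 log₁₀(15.952) ≈ 24.06 dB
∠G = 0.00° − 153.39° = -153.39°

ω = 10: 35.6 dB, -25.6°; ω = 39: 24.1 dB, -153.4°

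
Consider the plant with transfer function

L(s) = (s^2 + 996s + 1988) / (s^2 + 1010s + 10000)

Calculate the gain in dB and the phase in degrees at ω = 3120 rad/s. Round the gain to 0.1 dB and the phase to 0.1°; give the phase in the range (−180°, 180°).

-0.0 dB, 0.2°

Substitute s = j3120:
Numerator: (j3120)^2 + 996(j3120) + 1988 = -9732412 + j3107520
Denominator: (j3120)^2 + 1010(j3120) + 10000 = -9724400 + j3151200
|N| = √(9732412² + 3107520²) ≈ 1.0216e+07, ∠N ≈ 162.29°
|D| = √(9724400² + 3151200²) ≈ 1.0222e+07, ∠D ≈ 162.05°
|L| = 1.0216e+07 / 1.0222e+07 ≈ 0.99941
Gain = 20 log₁₀(0.99941) ≈ -0.01 dB
∠L = 162.29° − 162.05° = 0.24°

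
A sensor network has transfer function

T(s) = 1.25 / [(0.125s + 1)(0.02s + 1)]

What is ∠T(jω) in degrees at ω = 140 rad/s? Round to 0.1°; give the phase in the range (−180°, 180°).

-157.1°

At ω = 140 rad/s:
pole (1 + j140·0.125) = 1 + j17.5 → |·| ≈ 17.529, ∠ ≈ 86.73°
pole (1 + j140·0.02) = 1 + j2.8 → |·| ≈ 2.9732, ∠ ≈ 70.35°
∠T = (0°) − (86.73° + 70.35°) = -157.08°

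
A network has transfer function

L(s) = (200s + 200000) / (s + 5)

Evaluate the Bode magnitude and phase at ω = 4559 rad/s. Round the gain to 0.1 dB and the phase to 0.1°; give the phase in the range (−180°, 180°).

46.2 dB, -12.3°

Substitute s = j4559:
Numerator: 200(j4559) + 200000 = 200000 + j911800
Denominator: (j4559) + 5 = 5 + j4559
|N| = √(200000² + 911800²) ≈ 9.3348e+05, ∠N ≈ 77.63°
|D| = √(5² + 4559²) ≈ 4559, ∠D ≈ 89.94°
|L| = 9.3348e+05 / 4559 ≈ 204.76
Gain = 20 log₁₀(204.76) ≈ 46.22 dB
∠L = 77.63° − 89.94° = -12.31°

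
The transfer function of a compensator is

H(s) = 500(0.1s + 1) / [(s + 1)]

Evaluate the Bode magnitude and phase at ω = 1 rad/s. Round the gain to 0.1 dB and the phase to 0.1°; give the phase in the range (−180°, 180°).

51.0 dB, -39.3°

At ω = 1 rad/s:
zero (1 + j1·0.1) = 1 + j0.1 → |·| ≈ 1.005, ∠ ≈ 5.71°
pole (1 + j1·1) = 1 + j1 → |·| ≈ 1.4142, ∠ ≈ 45.00°
|H| = 500 · 1.005 / (1.4142) ≈ 355.32
Gain = 20 log₁₀(355.32) ≈ 51.01 dB
∠H = (5.71°) − (45.00°) = -39.29°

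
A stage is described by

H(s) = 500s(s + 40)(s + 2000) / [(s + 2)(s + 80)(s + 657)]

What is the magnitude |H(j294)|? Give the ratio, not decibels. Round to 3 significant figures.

At s = jω = j294:
zero (s+40): 40 + j294 → |·| = √(40²+294²) = √88036 ≈ 296.71, ∠ = arctan(294/40) ≈ 82.25°
zero (s+2000): 2000 + j294 → |·| = √(2000²+294²) = √4086436 ≈ 2021.5, ∠ = arctan(294/2000) ≈ 8.36°
zero at origin: s = j294 → |·| = 294, ∠ = 90.00°
pole (s+2): 2 + j294 → |·| = √(2²+294²) = √86440 ≈ 294.01, ∠ = arctan(294/2) ≈ 89.61°
pole (s+80): 80 + j294 → |·| = √(80²+294²) = √92836 ≈ 304.69, ∠ = arctan(294/80) ≈ 74.78°
pole (s+657): 657 + j294 → |·| = √(657²+294²) = √518085 ≈ 719.78, ∠ = arctan(294/657) ≈ 24.11°
|H| = 500 · 1.7634e+08 / 6.4479e+07 ≈ 1367.4

1.37e+03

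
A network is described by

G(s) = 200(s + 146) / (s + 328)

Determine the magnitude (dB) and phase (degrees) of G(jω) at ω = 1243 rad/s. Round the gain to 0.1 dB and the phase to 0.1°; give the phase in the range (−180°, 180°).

45.8 dB, 8.1°

At s = jω = j1243:
zero (s+146): 146 + j1243 → |·| = √(146²+1243²) = √1566365 ≈ 1251.5, ∠ = arctan(1243/146) ≈ 83.30°
pole (s+328): 328 + j1243 → |·| = √(328²+1243²) = √1652633 ≈ 1285.5, ∠ = arctan(1243/328) ≈ 75.22°
|G| = 200 · 1251.5 / 1285.5 ≈ 194.71
Gain = 20 log₁₀(194.71) ≈ 45.79 dB
∠G = 83.30° − 75.22° = 8.08°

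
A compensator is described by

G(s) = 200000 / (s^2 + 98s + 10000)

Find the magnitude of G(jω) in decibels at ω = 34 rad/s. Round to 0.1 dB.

26.5 dB

At s = jω = j34:
quadratic: (j34)² + 98·j34 + 10000 = 8844 + j3332 → |·| ≈ 9450.8, ∠ ≈ 20.64°
|G| = 200000 / 9450.8 ≈ 21.162
Gain = 20 log₁₀(21.162) ≈ 26.51 dB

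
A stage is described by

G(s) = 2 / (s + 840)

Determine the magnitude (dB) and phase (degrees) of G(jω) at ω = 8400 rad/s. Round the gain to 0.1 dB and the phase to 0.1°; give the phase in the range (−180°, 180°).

-72.5 dB, -84.3°

Substitute s = j8400:
Numerator: 2 = 2 + j0
Denominator: (j8400) + 840 = 840 + j8400
|N| = √(2² + 0²) ≈ 2, ∠N ≈ 0.00°
|D| = √(840² + 8400²) ≈ 8441.9, ∠D ≈ 84.29°
|G| = 2 / 8441.9 ≈ 0.00023691
Gain = 20 log₁₀(0.00023691) ≈ -72.51 dB
∠G = 0.00° − 84.29° = -84.29°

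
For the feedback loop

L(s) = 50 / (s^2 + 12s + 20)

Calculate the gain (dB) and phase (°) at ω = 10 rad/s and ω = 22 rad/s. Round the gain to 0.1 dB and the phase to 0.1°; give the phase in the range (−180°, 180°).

ω = 10: -9.2 dB, -123.7°; ω = 22: -20.6 dB, -150.4°

Substitute s = j10:
Numerator: 50 = 50 + j0
Denominator: (j10)^2 + 12(j10) + 20 = -80 + j120
|N| = √(50² + 0²) ≈ 50, ∠N ≈ 0.00°
|D| = √(80² + 120²) ≈ 144.22, ∠D ≈ 123.69°
|L| = 50 / 144.22 ≈ 0.34669
Gain = 20 log₁₀(0.34669) ≈ -9.20 dB
∠L = 0.00° − 123.69° = -123.69°

Substitute s = j22:
Numerator: 50 = 50 + j0
Denominator: (j22)^2 + 12(j22) + 20 = -464 + j264
|N| = √(50² + 0²) ≈ 50, ∠N ≈ 0.00°
|D| = √(464² + 264²) ≈ 533.85, ∠D ≈ 150.36°
|L| = 50 / 533.85 ≈ 0.093659
Gain = 20 log₁₀(0.093659) ≈ -20.57 dB
∠L = 0.00° − 150.36° = -150.36°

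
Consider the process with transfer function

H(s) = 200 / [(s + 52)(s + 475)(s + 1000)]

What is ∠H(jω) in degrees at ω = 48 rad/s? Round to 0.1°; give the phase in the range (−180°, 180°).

At s = jω = j48:
pole (s+52): 52 + j48 → |·| = √(52²+48²) = √5008 ≈ 70.767, ∠ = arctan(48/52) ≈ 42.71°
pole (s+475): 475 + j48 → |·| = √(475²+48²) = √227929 ≈ 477.42, ∠ = arctan(48/475) ≈ 5.77°
pole (s+1000): 1000 + j48 → |·| = √(1000²+48²) = √1002304 ≈ 1001.2, ∠ = arctan(48/1000) ≈ 2.75°
∠H = 0.00° − 51.23° = -51.23°

-51.2°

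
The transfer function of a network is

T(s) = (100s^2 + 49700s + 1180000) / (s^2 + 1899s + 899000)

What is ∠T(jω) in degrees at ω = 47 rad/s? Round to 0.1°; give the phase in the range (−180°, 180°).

62.0°

Substitute s = j47:
Numerator: 100(j47)^2 + 49700(j47) + 1180000 = 959100 + j2335900
Denominator: (j47)^2 + 1899(j47) + 899000 = 896791 + j89253
|N| = √(959100² + 2335900²) ≈ 2.5251e+06, ∠N ≈ 67.68°
|D| = √(896791² + 89253²) ≈ 9.0122e+05, ∠D ≈ 5.68°
∠T = 67.68° − 5.68° = 62.00°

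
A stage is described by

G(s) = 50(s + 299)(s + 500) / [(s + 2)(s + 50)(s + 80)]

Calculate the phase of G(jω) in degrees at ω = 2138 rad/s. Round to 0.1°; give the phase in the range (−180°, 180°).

-107.6°

At s = jω = j2138:
zero (s+299): 299 + j2138 → |·| = √(299²+2138²) = √4660445 ≈ 2158.8, ∠ = arctan(2138/299) ≈ 82.04°
zero (s+500): 500 + j2138 → |·| = √(500²+2138²) = √4821044 ≈ 2195.7, ∠ = arctan(2138/500) ≈ 76.84°
pole (s+2): 2 + j2138 → |·| = √(2²+2138²) = √4571048 ≈ 2138, ∠ = arctan(2138/2) ≈ 89.95°
pole (s+50): 50 + j2138 → |·| = √(50²+2138²) = √4573544 ≈ 2138.6, ∠ = arctan(2138/50) ≈ 88.66°
pole (s+80): 80 + j2138 → |·| = √(80²+2138²) = √4577444 ≈ 2139.5, ∠ = arctan(2138/80) ≈ 87.86°
∠G = 158.88° − 266.47° = -107.59°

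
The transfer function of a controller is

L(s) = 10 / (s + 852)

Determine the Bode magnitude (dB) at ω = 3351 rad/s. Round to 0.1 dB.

Substitute s = j3351:
Numerator: 10 = 10 + j0
Denominator: (j3351) + 852 = 852 + j3351
|N| = √(10² + 0²) ≈ 10, ∠N ≈ 0.00°
|D| = √(852² + 3351²) ≈ 3457.6, ∠D ≈ 75.73°
|L| = 10 / 3457.6 ≈ 0.0028922
Gain = 20 log₁₀(0.0028922) ≈ -50.78 dB

-50.8 dB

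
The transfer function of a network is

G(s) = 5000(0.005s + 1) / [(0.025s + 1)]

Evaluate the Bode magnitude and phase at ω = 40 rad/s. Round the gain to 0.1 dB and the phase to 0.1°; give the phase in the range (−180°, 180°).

At ω = 40 rad/s:
zero (1 + j40·0.005) = 1 + j0.2 → |·| ≈ 1.0198, ∠ ≈ 11.31°
pole (1 + j40·0.025) = 1 + j1 → |·| ≈ 1.4142, ∠ ≈ 45.00°
|G| = 5000 · 1.0198 / (1.4142) ≈ 3605.6
Gain = 20 log₁₀(3605.6) ≈ 71.14 dB
∠G = (11.31°) − (45.00°) = -33.69°

71.1 dB, -33.7°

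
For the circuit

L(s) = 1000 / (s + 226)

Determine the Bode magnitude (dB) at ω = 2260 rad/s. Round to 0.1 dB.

-7.1 dB

Substitute s = j2260:
Numerator: 1000 = 1000 + j0
Denominator: (j2260) + 226 = 226 + j2260
|N| = √(1000² + 0²) ≈ 1000, ∠N ≈ 0.00°
|D| = √(226² + 2260²) ≈ 2271.3, ∠D ≈ 84.29°
|L| = 1000 / 2271.3 ≈ 0.44028
Gain = 20 log₁₀(0.44028) ≈ -7.13 dB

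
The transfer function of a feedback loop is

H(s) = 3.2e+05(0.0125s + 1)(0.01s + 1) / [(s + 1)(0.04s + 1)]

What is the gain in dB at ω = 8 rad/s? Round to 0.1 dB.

At ω = 8 rad/s:
zero (1 + j8·0.0125) = 1 + j0.1 → |·| ≈ 1.005, ∠ ≈ 5.71°
zero (1 + j8·0.01) = 1 + j0.08 → |·| ≈ 1.0032, ∠ ≈ 4.57°
pole (1 + j8·1) = 1 + j8 → |·| ≈ 8.0623, ∠ ≈ 82.87°
pole (1 + j8·0.04) = 1 + j0.32 → |·| ≈ 1.05, ∠ ≈ 17.74°
|H| = 3.2e+05 · 1.005 · 1.0032 / (8.0623 · 1.05) ≈ 38111
Gain = 20 log₁₀(38111) ≈ 91.62 dB

91.6 dB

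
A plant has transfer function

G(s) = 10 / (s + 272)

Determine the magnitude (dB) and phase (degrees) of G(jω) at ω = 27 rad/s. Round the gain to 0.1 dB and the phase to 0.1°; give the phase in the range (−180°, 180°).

At s = jω = j27:
pole (s+272): 272 + j27 → |·| = √(272²+27²) = √74713 ≈ 273.34, ∠ = arctan(27/272) ≈ 5.67°
|G| = 10 / 273.34 ≈ 0.036584
Gain = 20 log₁₀(0.036584) ≈ -28.73 dB
∠G = 0.00° − 5.67° = -5.67°

-28.7 dB, -5.7°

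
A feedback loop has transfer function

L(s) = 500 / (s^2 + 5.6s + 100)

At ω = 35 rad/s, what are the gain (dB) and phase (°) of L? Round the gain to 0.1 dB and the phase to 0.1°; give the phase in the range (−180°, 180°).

At s = jω = j35:
quadratic: (j35)² + 5.6·j35 + 100 = -1125 + j196 → |·| ≈ 1141.9, ∠ ≈ 170.12°
|L| = 500 / 1141.9 ≈ 0.43787
Gain = 20 log₁₀(0.43787) ≈ -7.17 dB
∠L = 0.00° − 170.12° = -170.12°

-7.2 dB, -170.1°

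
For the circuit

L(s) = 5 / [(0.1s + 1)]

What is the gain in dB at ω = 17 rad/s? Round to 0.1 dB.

At ω = 17 rad/s:
pole (1 + j17·0.1) = 1 + j1.7 → |·| ≈ 1.9723, ∠ ≈ 59.53°
|L| = 5 · 1 / (1.9723) ≈ 2.5351
Gain = 20 log₁₀(2.5351) ≈ 8.08 dB

8.1 dB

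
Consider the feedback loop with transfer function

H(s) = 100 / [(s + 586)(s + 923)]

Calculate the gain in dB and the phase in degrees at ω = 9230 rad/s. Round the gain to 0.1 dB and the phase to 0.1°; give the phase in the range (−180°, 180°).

-118.7 dB, -170.7°

At s = jω = j9230:
pole (s+586): 586 + j9230 → |·| = √(586²+9230²) = √85536296 ≈ 9248.6, ∠ = arctan(9230/586) ≈ 86.37°
pole (s+923): 923 + j9230 → |·| = √(923²+9230²) = √86044829 ≈ 9276, ∠ = arctan(9230/923) ≈ 84.29°
|H| = 100 / 8.579e+07 ≈ 1.1656e-06
Gain = 20 log₁₀(1.1656e-06) ≈ -118.67 dB
∠H = 0.00° − 170.66° = -170.66°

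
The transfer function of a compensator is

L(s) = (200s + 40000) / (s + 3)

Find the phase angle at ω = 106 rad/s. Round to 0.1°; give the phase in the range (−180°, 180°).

-60.5°

Substitute s = j106:
Numerator: 200(j106) + 40000 = 40000 + j21200
Denominator: (j106) + 3 = 3 + j106
|N| = √(40000² + 21200²) ≈ 45271, ∠N ≈ 27.92°
|D| = √(3² + 106²) ≈ 106.04, ∠D ≈ 88.38°
∠L = 27.92° − 88.38° = -60.46°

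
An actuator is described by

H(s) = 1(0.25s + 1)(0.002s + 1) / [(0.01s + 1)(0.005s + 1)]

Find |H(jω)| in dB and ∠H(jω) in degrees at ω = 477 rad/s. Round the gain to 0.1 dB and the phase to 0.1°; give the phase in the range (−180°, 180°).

At ω = 477 rad/s:
zero (1 + j477·0.25) = 1 + j119.25 → |·| ≈ 119.25, ∠ ≈ 89.52°
zero (1 + j477·0.002) = 1 + j0.954 → |·| ≈ 1.3821, ∠ ≈ 43.65°
pole (1 + j477·0.01) = 1 + j4.77 → |·| ≈ 4.8737, ∠ ≈ 78.16°
pole (1 + j477·0.005) = 1 + j2.385 → |·| ≈ 2.5862, ∠ ≈ 67.25°
|H| = 1 · 119.25 · 1.3821 / (4.8737 · 2.5862) ≈ 13.076
Gain = 20 log₁₀(13.076) ≈ 22.33 dB
∠H = (89.52° + 43.65°) − (78.16° + 67.25°) = -12.24°

22.3 dB, -12.2°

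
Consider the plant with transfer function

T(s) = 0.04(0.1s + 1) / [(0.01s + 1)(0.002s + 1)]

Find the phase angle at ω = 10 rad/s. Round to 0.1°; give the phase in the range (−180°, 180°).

38.1°

At ω = 10 rad/s:
zero (1 + j10·0.1) = 1 + j1 → |·| ≈ 1.4142, ∠ ≈ 45.00°
pole (1 + j10·0.01) = 1 + j0.1 → |·| ≈ 1.005, ∠ ≈ 5.71°
pole (1 + j10·0.002) = 1 + j0.02 → |·| ≈ 1.0002, ∠ ≈ 1.15°
∠T = (45.00°) − (5.71° + 1.15°) = 38.14°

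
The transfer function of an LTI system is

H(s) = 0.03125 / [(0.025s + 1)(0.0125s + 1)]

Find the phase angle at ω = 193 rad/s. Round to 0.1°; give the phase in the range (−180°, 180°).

At ω = 193 rad/s:
pole (1 + j193·0.025) = 1 + j4.825 → |·| ≈ 4.9275, ∠ ≈ 78.29°
pole (1 + j193·0.0125) = 1 + j2.4125 → |·| ≈ 2.6115, ∠ ≈ 67.49°
∠H = (0°) − (78.29° + 67.49°) = -145.78°

-145.8°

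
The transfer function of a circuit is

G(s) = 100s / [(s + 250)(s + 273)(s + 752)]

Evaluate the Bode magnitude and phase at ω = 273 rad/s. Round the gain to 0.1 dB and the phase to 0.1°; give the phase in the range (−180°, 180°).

At s = jω = j273:
zero at origin: s = j273 → |·| = 273, ∠ = 90.00°
pole (s+250): 250 + j273 → |·| = √(250²+273²) = √137029 ≈ 370.17, ∠ = arctan(273/250) ≈ 47.52°
pole (s+273): 273 + j273 → |·| = √(273²+273²) = √149058 ≈ 386.08, ∠ = arctan(273/273) ≈ 45.00°
pole (s+752): 752 + j273 → |·| = √(752²+273²) = √640033 ≈ 800.02, ∠ = arctan(273/752) ≈ 19.95°
|G| = 100 · 273 / 1.1434e+08 ≈ 0.00023876
Gain = 20 log₁₀(0.00023876) ≈ -72.44 dB
∠G = 90.00° − 112.47° = -22.47°

-72.4 dB, -22.5°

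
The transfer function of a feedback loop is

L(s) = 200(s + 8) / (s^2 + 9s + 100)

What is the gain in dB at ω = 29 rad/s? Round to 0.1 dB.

17.7 dB

At s = jω = j29:
zero (s+8): 8 + j29 → |·| = √(8²+29²) = √905 ≈ 30.083, ∠ = arctan(29/8) ≈ 74.58°
quadratic: (j29)² + 9·j29 + 100 = -741 + j261 → |·| ≈ 785.62, ∠ ≈ 160.60°
|L| = 200 · 30.083 / 785.62 ≈ 7.6584
Gain = 20 log₁₀(7.6584) ≈ 17.68 dB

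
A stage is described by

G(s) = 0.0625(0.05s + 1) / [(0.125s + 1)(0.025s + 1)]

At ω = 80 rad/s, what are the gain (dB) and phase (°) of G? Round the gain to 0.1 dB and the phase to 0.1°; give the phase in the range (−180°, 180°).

-38.8 dB, -71.8°

At ω = 80 rad/s:
zero (1 + j80·0.05) = 1 + j4 → |·| ≈ 4.1231, ∠ ≈ 75.96°
pole (1 + j80·0.125) = 1 + j10 → |·| ≈ 10.05, ∠ ≈ 84.29°
pole (1 + j80·0.025) = 1 + j2 → |·| ≈ 2.2361, ∠ ≈ 63.43°
|G| = 0.0625 · 4.1231 / (10.05 · 2.2361) ≈ 0.011467
Gain = 20 log₁₀(0.011467) ≈ -38.81 dB
∠G = (75.96°) − (84.29° + 63.43°) = -71.76°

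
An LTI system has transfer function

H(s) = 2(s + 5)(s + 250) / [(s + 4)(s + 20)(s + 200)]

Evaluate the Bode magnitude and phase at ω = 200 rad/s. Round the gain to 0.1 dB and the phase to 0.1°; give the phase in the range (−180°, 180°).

At s = jω = j200:
zero (s+5): 5 + j200 → |·| = √(5²+200²) = √40025 ≈ 200.06, ∠ = arctan(200/5) ≈ 88.57°
zero (s+250): 250 + j200 → |·| = √(250²+200²) = √102500 ≈ 320.16, ∠ = arctan(200/250) ≈ 38.66°
pole (s+4): 4 + j200 → |·| = √(4²+200²) = √40016 ≈ 200.04, ∠ = arctan(200/4) ≈ 88.85°
pole (s+20): 20 + j200 → |·| = √(20²+200²) = √40400 ≈ 201, ∠ = arctan(200/20) ≈ 84.29°
pole (s+200): 200 + j200 → |·| = √(200²+200²) = √80000 ≈ 282.84, ∠ = arctan(200/200) ≈ 45.00°
|H| = 2 · 64051 / 1.1372e+07 ≈ 0.011265
Gain = 20 log₁₀(0.011265) ≈ -38.97 dB
∠H = 127.23° − 218.14° = -90.91°

-39.0 dB, -90.9°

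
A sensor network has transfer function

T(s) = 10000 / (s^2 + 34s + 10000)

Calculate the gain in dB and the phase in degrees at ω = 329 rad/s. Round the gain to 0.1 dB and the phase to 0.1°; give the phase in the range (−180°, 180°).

At s = jω = j329:
quadratic: (j329)² + 34·j329 + 10000 = -98241 + j11186 → |·| ≈ 98876, ∠ ≈ 173.50°
|T| = 10000 / 98876 ≈ 0.10114
Gain = 20 log₁₀(0.10114) ≈ -19.90 dB
∠T = 0.00° − 173.50° = -173.50°

-19.9 dB, -173.5°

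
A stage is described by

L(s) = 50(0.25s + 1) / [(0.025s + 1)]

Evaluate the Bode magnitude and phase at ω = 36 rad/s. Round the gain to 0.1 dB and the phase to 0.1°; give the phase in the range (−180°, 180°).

At ω = 36 rad/s:
zero (1 + j36·0.25) = 1 + j9 → |·| ≈ 9.0554, ∠ ≈ 83.66°
pole (1 + j36·0.025) = 1 + j0.9 → |·| ≈ 1.3454, ∠ ≈ 41.99°
|L| = 50 · 9.0554 / (1.3454) ≈ 336.53
Gain = 20 log₁₀(336.53) ≈ 50.54 dB
∠L = (83.66°) − (41.99°) = 41.67°

50.5 dB, 41.7°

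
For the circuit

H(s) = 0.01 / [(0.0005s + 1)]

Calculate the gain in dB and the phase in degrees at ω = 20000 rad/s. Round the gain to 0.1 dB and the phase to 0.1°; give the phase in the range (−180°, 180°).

-60.0 dB, -84.3°

At ω = 20000 rad/s:
pole (1 + j20000·0.0005) = 1 + j10 → |·| ≈ 10.05, ∠ ≈ 84.29°
|H| = 0.01 · 1 / (10.05) ≈ 0.00099502
Gain = 20 log₁₀(0.00099502) ≈ -60.04 dB
∠H = (0°) − (84.29°) = -84.29°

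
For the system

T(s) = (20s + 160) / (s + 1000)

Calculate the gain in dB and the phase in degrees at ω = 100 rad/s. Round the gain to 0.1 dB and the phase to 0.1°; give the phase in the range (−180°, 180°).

Substitute s = j100:
Numerator: 20(j100) + 160 = 160 + j2000
Denominator: (j100) + 1000 = 1000 + j100
|N| = √(160² + 2000²) ≈ 2006.4, ∠N ≈ 85.43°
|D| = √(1000² + 100²) ≈ 1005, ∠D ≈ 5.71°
|T| = 2006.4 / 1005 ≈ 1.9964
Gain = 20 log₁₀(1.9964) ≈ 6.00 dB
∠T = 85.43° − 5.71° = 79.72°

6.0 dB, 79.7°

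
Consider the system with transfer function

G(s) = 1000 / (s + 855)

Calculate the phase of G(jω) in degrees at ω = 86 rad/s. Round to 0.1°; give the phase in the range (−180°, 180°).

-5.7°

At s = jω = j86:
pole (s+855): 855 + j86 → |·| = √(855²+86²) = √738421 ≈ 859.31, ∠ = arctan(86/855) ≈ 5.74°
∠G = 0.00° − 5.74° = -5.74°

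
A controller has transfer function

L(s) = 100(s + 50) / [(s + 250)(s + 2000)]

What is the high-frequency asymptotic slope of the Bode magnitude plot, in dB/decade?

Each pole contributes −20 dB/decade at high frequency; each zero contributes +20 dB/decade.
Net: 1 zero(s) − 2 pole(s) → -20 dB/decade.

-20 dB/decade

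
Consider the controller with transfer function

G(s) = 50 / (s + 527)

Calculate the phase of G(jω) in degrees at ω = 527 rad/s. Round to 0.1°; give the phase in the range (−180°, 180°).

At s = jω = j527:
pole (s+527): 527 + j527 → |·| = √(527²+527²) = √555458 ≈ 745.29, ∠ = arctan(527/527) ≈ 45.00°
∠G = 0.00° − 45.00° = -45.00°

-45.0°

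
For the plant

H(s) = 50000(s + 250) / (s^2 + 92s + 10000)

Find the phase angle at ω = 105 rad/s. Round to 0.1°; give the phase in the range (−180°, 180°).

At s = jω = j105:
zero (s+250): 250 + j105 → |·| = √(250²+105²) = √73525 ≈ 271.15, ∠ = arctan(105/250) ≈ 22.78°
quadratic: (j105)² + 92·j105 + 10000 = -1025 + j9660 → |·| ≈ 9714.2, ∠ ≈ 96.06°
∠H = 22.78° − 96.06° = -73.28°

-73.3°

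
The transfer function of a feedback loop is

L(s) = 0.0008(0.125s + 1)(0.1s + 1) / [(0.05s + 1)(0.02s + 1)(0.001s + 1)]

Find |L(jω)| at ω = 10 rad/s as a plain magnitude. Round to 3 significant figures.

0.00159

At ω = 10 rad/s:
zero (1 + j10·0.125) = 1 + j1.25 → |·| ≈ 1.6008, ∠ ≈ 51.34°
zero (1 + j10·0.1) = 1 + j1 → |·| ≈ 1.4142, ∠ ≈ 45.00°
pole (1 + j10·0.05) = 1 + j0.5 → |·| ≈ 1.118, ∠ ≈ 26.57°
pole (1 + j10·0.02) = 1 + j0.2 → |·| ≈ 1.0198, ∠ ≈ 11.31°
pole (1 + j10·0.001) = 1 + j0.01 → |·| ≈ 1, ∠ ≈ 0.57°
|L| = 0.0008 · 1.6008 · 1.4142 / (1.118 · 1.0198 · 1) ≈ 0.0015885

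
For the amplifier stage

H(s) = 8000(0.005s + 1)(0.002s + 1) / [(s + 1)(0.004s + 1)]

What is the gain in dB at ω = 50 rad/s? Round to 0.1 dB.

At ω = 50 rad/s:
zero (1 + j50·0.005) = 1 + j0.25 → |·| ≈ 1.0308, ∠ ≈ 14.04°
zero (1 + j50·0.002) = 1 + j0.1 → |·| ≈ 1.005, ∠ ≈ 5.71°
pole (1 + j50·1) = 1 + j50 → |·| ≈ 50.01, ∠ ≈ 88.85°
pole (1 + j50·0.004) = 1 + j0.2 → |·| ≈ 1.0198, ∠ ≈ 11.31°
|H| = 8000 · 1.0308 · 1.005 / (50.01 · 1.0198) ≈ 162.5
Gain = 20 log₁₀(162.5) ≈ 44.22 dB

44.2 dB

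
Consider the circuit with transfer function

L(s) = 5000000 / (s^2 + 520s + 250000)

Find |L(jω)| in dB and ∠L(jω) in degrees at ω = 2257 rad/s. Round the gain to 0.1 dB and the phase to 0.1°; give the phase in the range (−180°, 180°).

At s = jω = j2257:
quadratic: (j2257)² + 520·j2257 + 250000 = -4844049 + j1173640 → |·| ≈ 4.9842e+06, ∠ ≈ 166.38°
|L| = 5000000 / 4.9842e+06 ≈ 1.0032
Gain = 20 log₁₀(1.0032) ≈ 0.03 dB
∠L = 0.00° − 166.38° = -166.38°

0.0 dB, -166.4°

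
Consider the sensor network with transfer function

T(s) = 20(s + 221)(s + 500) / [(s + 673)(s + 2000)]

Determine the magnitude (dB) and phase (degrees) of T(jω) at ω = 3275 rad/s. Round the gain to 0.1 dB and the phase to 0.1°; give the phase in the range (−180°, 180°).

At s = jω = j3275:
zero (s+221): 221 + j3275 → |·| = √(221²+3275²) = √10774466 ≈ 3282.4, ∠ = arctan(3275/221) ≈ 86.14°
zero (s+500): 500 + j3275 → |·| = √(500²+3275²) = √10975625 ≈ 3312.9, ∠ = arctan(3275/500) ≈ 81.32°
pole (s+673): 673 + j3275 → |·| = √(673²+3275²) = √11178554 ≈ 3343.4, ∠ = arctan(3275/673) ≈ 78.39°
pole (s+2000): 2000 + j3275 → |·| = √(2000²+3275²) = √14725625 ≈ 3837.4, ∠ = arctan(3275/2000) ≈ 58.59°
|T| = 20 · 1.0874e+07 / 1.283e+07 ≈ 16.951
Gain = 20 log₁₀(16.951) ≈ 24.58 dB
∠T = 167.46° − 136.98° = 30.48°

24.6 dB, 30.5°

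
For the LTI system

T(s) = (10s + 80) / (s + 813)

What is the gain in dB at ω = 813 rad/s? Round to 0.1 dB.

Substitute s = j813:
Numerator: 10(j813) + 80 = 80 + j8130
Denominator: (j813) + 813 = 813 + j813
|N| = √(80² + 8130²) ≈ 8130.4, ∠N ≈ 89.44°
|D| = √(813² + 813²) ≈ 1149.8, ∠D ≈ 45.00°
|T| = 8130.4 / 1149.8 ≈ 7.0711
Gain = 20 log₁₀(7.0711) ≈ 16.99 dB

17.0 dB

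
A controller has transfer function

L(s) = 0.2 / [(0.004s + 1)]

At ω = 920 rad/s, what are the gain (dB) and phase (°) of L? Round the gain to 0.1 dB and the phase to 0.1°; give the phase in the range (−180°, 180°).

At ω = 920 rad/s:
pole (1 + j920·0.004) = 1 + j3.68 → |·| ≈ 3.8134, ∠ ≈ 74.80°
|L| = 0.2 · 1 / (3.8134) ≈ 0.052447
Gain = 20 log₁₀(0.052447) ≈ -25.61 dB
∠L = (0°) − (74.80°) = -74.80°

-25.6 dB, -74.8°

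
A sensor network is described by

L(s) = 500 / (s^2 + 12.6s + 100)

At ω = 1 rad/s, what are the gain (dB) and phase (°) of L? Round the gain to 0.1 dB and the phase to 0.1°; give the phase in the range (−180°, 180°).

14.0 dB, -7.3°

At s = jω = j1:
quadratic: (j1)² + 12.6·j1 + 100 = 99 + j12.6 → |·| ≈ 99.799, ∠ ≈ 7.25°
|L| = 500 / 99.799 ≈ 5.0101
Gain = 20 log₁₀(5.0101) ≈ 14.00 dB
∠L = 0.00° − 7.25° = -7.25°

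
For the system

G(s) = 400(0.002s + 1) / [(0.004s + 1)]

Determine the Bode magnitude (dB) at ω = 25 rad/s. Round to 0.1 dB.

52.0 dB

At ω = 25 rad/s:
zero (1 + j25·0.002) = 1 + j0.05 → |·| ≈ 1.0012, ∠ ≈ 2.86°
pole (1 + j25·0.004) = 1 + j0.1 → |·| ≈ 1.005, ∠ ≈ 5.71°
|G| = 400 · 1.0012 / (1.005) ≈ 398.49
Gain = 20 log₁₀(398.49) ≈ 52.01 dB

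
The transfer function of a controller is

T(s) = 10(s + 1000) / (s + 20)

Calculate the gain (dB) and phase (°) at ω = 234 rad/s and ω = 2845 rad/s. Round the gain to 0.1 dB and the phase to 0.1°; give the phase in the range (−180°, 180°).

ω = 234: 32.8 dB, -71.9°; ω = 2845: 20.5 dB, -19.0°

At s = jω = j234:
zero (s+1000): 1000 + j234 → |·| = √(1000²+234²) = √1054756 ≈ 1027, ∠ = arctan(234/1000) ≈ 13.17°
pole (s+20): 20 + j234 → |·| = √(20²+234²) = √55156 ≈ 234.85, ∠ = arctan(234/20) ≈ 85.11°
|T| = 10 · 1027 / 234.85 ≈ 43.73
Gain = 20 log₁₀(43.73) ≈ 32.82 dB
∠T = 13.17° − 85.11° = -71.94°

At s = jω = j2845:
zero (s+1000): 1000 + j2845 → |·| = √(1000²+2845²) = √9094025 ≈ 3015.6, ∠ = arctan(2845/1000) ≈ 70.63°
pole (s+20): 20 + j2845 → |·| = √(20²+2845²) = √8094425 ≈ 2845.1, ∠ = arctan(2845/20) ≈ 89.60°
|T| = 10 · 3015.6 / 2845.1 ≈ 10.599
Gain = 20 log₁₀(10.599) ≈ 20.51 dB
∠T = 70.63° − 89.60° = -18.97°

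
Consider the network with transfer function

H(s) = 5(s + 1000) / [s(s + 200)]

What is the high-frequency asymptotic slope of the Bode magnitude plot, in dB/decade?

-20 dB/decade

Each pole contributes −20 dB/decade at high frequency; each zero contributes +20 dB/decade.
Net: 1 zero(s) − 2 pole(s) → -20 dB/decade.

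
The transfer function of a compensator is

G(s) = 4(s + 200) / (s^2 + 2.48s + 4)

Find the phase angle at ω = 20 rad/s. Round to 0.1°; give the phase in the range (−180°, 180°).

-167.2°

At s = jω = j20:
zero (s+200): 200 + j20 → |·| = √(200²+20²) = √40400 ≈ 201, ∠ = arctan(20/200) ≈ 5.71°
quadratic: (j20)² + 2.48·j20 + 4 = -396 + j49.6 → |·| ≈ 399.09, ∠ ≈ 172.86°
∠G = 5.71° − 172.86° = -167.15°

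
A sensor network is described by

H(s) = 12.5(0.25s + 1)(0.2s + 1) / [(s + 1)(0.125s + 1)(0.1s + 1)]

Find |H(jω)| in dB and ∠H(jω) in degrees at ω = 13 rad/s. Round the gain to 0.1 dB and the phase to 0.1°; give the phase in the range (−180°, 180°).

At ω = 13 rad/s:
zero (1 + j13·0.25) = 1 + j3.25 → |·| ≈ 3.4004, ∠ ≈ 72.90°
zero (1 + j13·0.2) = 1 + j2.6 → |·| ≈ 2.7857, ∠ ≈ 68.96°
pole (1 + j13·1) = 1 + j13 → |·| ≈ 13.038, ∠ ≈ 85.60°
pole (1 + j13·0.125) = 1 + j1.625 → |·| ≈ 1.908, ∠ ≈ 58.39°
pole (1 + j13·0.1) = 1 + j1.3 → |·| ≈ 1.6401, ∠ ≈ 52.43°
|H| = 12.5 · 3.4004 · 2.7857 / (13.038 · 1.908 · 1.6401) ≈ 2.9021
Gain = 20 log₁₀(2.9021) ≈ 9.25 dB
∠H = (72.90° + 68.96°) − (85.60° + 58.39° + 52.43°) = -54.56°

9.3 dB, -54.6°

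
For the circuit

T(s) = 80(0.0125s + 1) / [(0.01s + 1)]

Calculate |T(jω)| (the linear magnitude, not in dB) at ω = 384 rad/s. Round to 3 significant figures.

At ω = 384 rad/s:
zero (1 + j384·0.0125) = 1 + j4.8 → |·| ≈ 4.9031, ∠ ≈ 78.23°
pole (1 + j384·0.01) = 1 + j3.84 → |·| ≈ 3.9681, ∠ ≈ 75.40°
|T| = 80 · 4.9031 / (3.9681) ≈ 98.85

98.9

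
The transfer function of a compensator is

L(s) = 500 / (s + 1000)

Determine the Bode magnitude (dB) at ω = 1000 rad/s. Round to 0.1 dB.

At s = jω = j1000:
pole (s+1000): 1000 + j1000 → |·| = √(1000²+1000²) = √2000000 ≈ 1414.2, ∠ = arctan(1000/1000) ≈ 45.00°
|L| = 500 / 1414.2 ≈ 0.35356
Gain = 20 log₁₀(0.35356) ≈ -9.03 dB

-9.0 dB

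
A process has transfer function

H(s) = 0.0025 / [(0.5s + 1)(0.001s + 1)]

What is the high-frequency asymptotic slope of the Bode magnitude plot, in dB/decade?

-40 dB/decade

Each pole contributes −20 dB/decade at high frequency; each zero contributes +20 dB/decade.
Net: 0 zero(s) − 2 pole(s) → -40 dB/decade.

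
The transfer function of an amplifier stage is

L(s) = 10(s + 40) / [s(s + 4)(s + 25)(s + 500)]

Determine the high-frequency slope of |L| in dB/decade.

-60 dB/decade

Each pole contributes −20 dB/decade at high frequency; each zero contributes +20 dB/decade.
Net: 1 zero(s) − 4 pole(s) → -60 dB/decade.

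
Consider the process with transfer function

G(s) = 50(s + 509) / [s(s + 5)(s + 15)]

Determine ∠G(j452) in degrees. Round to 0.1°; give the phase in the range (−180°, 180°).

134.1°

At s = jω = j452:
zero (s+509): 509 + j452 → |·| = √(509²+452²) = √463385 ≈ 680.72, ∠ = arctan(452/509) ≈ 41.61°
pole (s+5): 5 + j452 → |·| = √(5²+452²) = √204329 ≈ 452.03, ∠ = arctan(452/5) ≈ 89.37°
pole (s+15): 15 + j452 → |·| = √(15²+452²) = √204529 ≈ 452.25, ∠ = arctan(452/15) ≈ 88.10°
pole at origin: |s| = 452, ∠ = 90.00° (in denominator)
∠G = 41.61° − 267.47° = -225.86° ≡ 134.14° (principal value)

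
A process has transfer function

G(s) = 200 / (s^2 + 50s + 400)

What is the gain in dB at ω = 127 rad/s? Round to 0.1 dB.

-38.6 dB

Substitute s = j127:
Numerator: 200 = 200 + j0
Denominator: (j127)^2 + 50(j127) + 400 = -15729 + j6350
|N| = √(200² + 0²) ≈ 200, ∠N ≈ 0.00°
|D| = √(15729² + 6350²) ≈ 16962, ∠D ≈ 158.02°
|G| = 200 / 16962 ≈ 0.011791
Gain = 20 log₁₀(0.011791) ≈ -38.57 dB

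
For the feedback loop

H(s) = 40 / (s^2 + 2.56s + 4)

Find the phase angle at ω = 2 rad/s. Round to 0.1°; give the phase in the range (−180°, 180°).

At s = jω = j2:
quadratic: (j2)² + 2.56·j2 + 4 = 0 + j5.12 → |·| ≈ 5.12, ∠ ≈ 90.00°
∠H = 0.00° − 90.00° = -90.00°

-90.0°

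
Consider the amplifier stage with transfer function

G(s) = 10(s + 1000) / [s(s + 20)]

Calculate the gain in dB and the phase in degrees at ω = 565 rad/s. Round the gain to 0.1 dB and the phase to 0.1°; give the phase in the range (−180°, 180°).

At s = jω = j565:
zero (s+1000): 1000 + j565 → |·| = √(1000²+565²) = √1319225 ≈ 1148.6, ∠ = arctan(565/1000) ≈ 29.47°
pole (s+20): 20 + j565 → |·| = √(20²+565²) = √319625 ≈ 565.35, ∠ = arctan(565/20) ≈ 87.97°
pole at origin: |s| = 565, ∠ = 90.00° (in denominator)
|G| = 10 · 1148.6 / 3.1942e+05 ≈ 0.035959
Gain = 20 log₁₀(0.035959) ≈ -28.88 dB
∠G = 29.47° − 177.97° = -148.50°

-28.9 dB, -148.5°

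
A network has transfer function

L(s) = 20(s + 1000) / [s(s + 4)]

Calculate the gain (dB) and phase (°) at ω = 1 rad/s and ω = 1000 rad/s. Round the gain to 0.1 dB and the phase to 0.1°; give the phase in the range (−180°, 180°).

At s = jω = j1:
zero (s+1000): 1000 + j1 → |·| = √(1000²+1²) = √1000001 ≈ 1000, ∠ = arctan(1/1000) ≈ 0.06°
pole (s+4): 4 + j1 → |·| = √(4²+1²) = √17 ≈ 4.1231, ∠ = arctan(1/4) ≈ 14.04°
pole at origin: |s| = 1, ∠ = 90.00° (in denominator)
|L| = 20 · 1000 / 4.1231 ≈ 4850.7
Gain = 20 log₁₀(4850.7) ≈ 73.72 dB
∠L = 0.06° − 104.04° = -103.98°

At s = jω = j1000:
zero (s+1000): 1000 + j1000 → |·| = √(1000²+1000²) = √2000000 ≈ 1414.2, ∠ = arctan(1000/1000) ≈ 45.00°
pole (s+4): 4 + j1000 → |·| = √(4²+1000²) = √1000016 ≈ 1000, ∠ = arctan(1000/4) ≈ 89.77°
pole at origin: |s| = 1000, ∠ = 90.00° (in denominator)
|L| = 20 · 1414.2 / 1e+06 ≈ 0.028284
Gain = 20 log₁₀(0.028284) ≈ -30.97 dB
∠L = 45.00° − 179.77° = -134.77°

ω = 1: 73.7 dB, -104.0°; ω = 1000: -31.0 dB, -134.8°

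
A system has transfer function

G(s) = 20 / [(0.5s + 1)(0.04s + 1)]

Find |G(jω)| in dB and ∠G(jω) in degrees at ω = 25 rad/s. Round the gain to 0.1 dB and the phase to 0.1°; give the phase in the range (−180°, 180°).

1.0 dB, -130.4°

At ω = 25 rad/s:
pole (1 + j25·0.5) = 1 + j12.5 → |·| ≈ 12.54, ∠ ≈ 85.43°
pole (1 + j25·0.04) = 1 + j1 → |·| ≈ 1.4142, ∠ ≈ 45.00°
|G| = 20 · 1 / (12.54 · 1.4142) ≈ 1.1278
Gain = 20 log₁₀(1.1278) ≈ 1.04 dB
∠G = (0°) − (85.43° + 45.00°) = -130.43°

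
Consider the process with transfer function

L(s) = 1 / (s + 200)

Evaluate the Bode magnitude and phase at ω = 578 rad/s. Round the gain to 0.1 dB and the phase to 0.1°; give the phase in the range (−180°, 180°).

-55.7 dB, -70.9°

Substitute s = j578:
Numerator: 1 = 1 + j0
Denominator: (j578) + 200 = 200 + j578
|N| = √(1² + 0²) ≈ 1, ∠N ≈ 0.00°
|D| = √(200² + 578²) ≈ 611.62, ∠D ≈ 70.91°
|L| = 1 / 611.62 ≈ 0.001635
Gain = 20 log₁₀(0.001635) ≈ -55.73 dB
∠L = 0.00° − 70.91° = -70.91°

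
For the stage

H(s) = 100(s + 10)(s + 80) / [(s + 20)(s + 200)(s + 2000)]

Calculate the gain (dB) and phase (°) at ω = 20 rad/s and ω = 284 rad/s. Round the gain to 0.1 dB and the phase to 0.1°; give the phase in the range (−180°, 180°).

At s = jω = j20:
zero (s+10): 10 + j20 → |·| = √(10²+20²) = √500 ≈ 22.361, ∠ = arctan(20/10) ≈ 63.43°
zero (s+80): 80 + j20 → |·| = √(80²+20²) = √6800 ≈ 82.462, ∠ = arctan(20/80) ≈ 14.04°
pole (s+20): 20 + j20 → |·| = √(20²+20²) = √800 ≈ 28.284, ∠ = arctan(20/20) ≈ 45.00°
pole (s+200): 200 + j20 → |·| = √(200²+20²) = √40400 ≈ 201, ∠ = arctan(20/200) ≈ 5.71°
pole (s+2000): 2000 + j20 → |·| = √(2000²+20²) = √4000400 ≈ 2000.1, ∠ = arctan(20/2000) ≈ 0.57°
|H| = 100 · 1843.9 / 1.1371e+07 ≈ 0.016216
Gain = 20 log₁₀(0.016216) ≈ -35.80 dB
∠H = 77.47° − 51.28° = 26.19°

At s = jω = j284:
zero (s+10): 10 + j284 → |·| = √(10²+284²) = √80756 ≈ 284.18, ∠ = arctan(284/10) ≈ 87.98°
zero (s+80): 80 + j284 → |·| = √(80²+284²) = √87056 ≈ 295.05, ∠ = arctan(284/80) ≈ 74.27°
pole (s+20): 20 + j284 → |·| = √(20²+284²) = √81056 ≈ 284.7, ∠ = arctan(284/20) ≈ 85.97°
pole (s+200): 200 + j284 → |·| = √(200²+284²) = √120656 ≈ 347.36, ∠ = arctan(284/200) ≈ 54.85°
pole (s+2000): 2000 + j284 → |·| = √(2000²+284²) = √4080656 ≈ 2020.1, ∠ = arctan(284/2000) ≈ 8.08°
|H| = 100 · 83847 / 1.9977e+08 ≈ 0.041972
Gain = 20 log₁₀(0.041972) ≈ -27.54 dB
∠H = 162.25° − 148.90° = 13.35°

ω = 20: -35.8 dB, 26.2°; ω = 284: -27.5 dB, 13.4°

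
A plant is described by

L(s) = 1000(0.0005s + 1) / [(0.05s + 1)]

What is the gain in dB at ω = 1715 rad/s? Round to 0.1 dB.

23.7 dB

At ω = 1715 rad/s:
zero (1 + j1715·0.0005) = 1 + j0.8575 → |·| ≈ 1.3173, ∠ ≈ 40.61°
pole (1 + j1715·0.05) = 1 + j85.75 → |·| ≈ 85.756, ∠ ≈ 89.33°
|L| = 1000 · 1.3173 / (85.756) ≈ 15.361
Gain = 20 log₁₀(15.361) ≈ 23.73 dB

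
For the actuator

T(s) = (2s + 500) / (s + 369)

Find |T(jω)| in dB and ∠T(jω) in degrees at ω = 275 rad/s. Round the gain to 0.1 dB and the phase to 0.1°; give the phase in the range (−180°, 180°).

4.2 dB, 11.0°

Substitute s = j275:
Numerator: 2(j275) + 500 = 500 + j550
Denominator: (j275) + 369 = 369 + j275
|N| = √(500² + 550²) ≈ 743.3, ∠N ≈ 47.73°
|D| = √(369² + 275²) ≈ 460.2, ∠D ≈ 36.70°
|T| = 743.3 / 460.2 ≈ 1.6152
Gain = 20 log₁₀(1.6152) ≈ 4.16 dB
∠T = 47.73° − 36.70° = 11.03°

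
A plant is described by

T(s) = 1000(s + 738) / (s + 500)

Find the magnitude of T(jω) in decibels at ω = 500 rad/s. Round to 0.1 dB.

At s = jω = j500:
zero (s+738): 738 + j500 → |·| = √(738²+500²) = √794644 ≈ 891.43, ∠ = arctan(500/738) ≈ 34.12°
pole (s+500): 500 + j500 → |·| = √(500²+500²) = √500000 ≈ 707.11, ∠ = arctan(500/500) ≈ 45.00°
|T| = 1000 · 891.43 / 707.11 ≈ 1260.7
Gain = 20 log₁₀(1260.7) ≈ 62.01 dB

62.0 dB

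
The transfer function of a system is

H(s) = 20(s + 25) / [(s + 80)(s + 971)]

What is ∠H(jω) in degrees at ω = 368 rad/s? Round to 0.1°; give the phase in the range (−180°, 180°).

At s = jω = j368:
zero (s+25): 25 + j368 → |·| = √(25²+368²) = √136049 ≈ 368.85, ∠ = arctan(368/25) ≈ 86.11°
pole (s+80): 80 + j368 → |·| = √(80²+368²) = √141824 ≈ 376.6, ∠ = arctan(368/80) ≈ 77.74°
pole (s+971): 971 + j368 → |·| = √(971²+368²) = √1078265 ≈ 1038.4, ∠ = arctan(368/971) ≈ 20.76°
∠H = 86.11° − 98.50° = -12.39°

-12.4°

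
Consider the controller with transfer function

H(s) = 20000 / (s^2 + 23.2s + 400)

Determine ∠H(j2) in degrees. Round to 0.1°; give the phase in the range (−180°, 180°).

-6.7°

At s = jω = j2:
quadratic: (j2)² + 23.2·j2 + 400 = 396 + j46.4 → |·| ≈ 398.71, ∠ ≈ 6.68°
∠H = 0.00° − 6.68° = -6.68°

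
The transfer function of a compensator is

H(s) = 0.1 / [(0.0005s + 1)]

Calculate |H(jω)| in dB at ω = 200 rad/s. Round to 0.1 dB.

-20.0 dB

At ω = 200 rad/s:
pole (1 + j200·0.0005) = 1 + j0.1 → |·| ≈ 1.005, ∠ ≈ 5.71°
|H| = 0.1 · 1 / (1.005) ≈ 0.099502
Gain = 20 log₁₀(0.099502) ≈ -20.04 dB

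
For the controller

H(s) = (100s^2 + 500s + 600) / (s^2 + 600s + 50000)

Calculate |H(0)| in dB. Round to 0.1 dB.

-38.4 dB

H(0) = 600 / 50000 = 0.012
20 log₁₀(0.012) ≈ -38.42 dB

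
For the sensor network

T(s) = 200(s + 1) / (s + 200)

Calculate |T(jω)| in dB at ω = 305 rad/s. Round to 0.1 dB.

44.5 dB

At s = jω = j305:
zero (s+1): 1 + j305 → |·| = √(1²+305²) = √93026 ≈ 305, ∠ = arctan(305/1) ≈ 89.81°
pole (s+200): 200 + j305 → |·| = √(200²+305²) = √133025 ≈ 364.73, ∠ = arctan(305/200) ≈ 56.75°
|T| = 200 · 305 / 364.73 ≈ 167.25
Gain = 20 log₁₀(167.25) ≈ 44.47 dB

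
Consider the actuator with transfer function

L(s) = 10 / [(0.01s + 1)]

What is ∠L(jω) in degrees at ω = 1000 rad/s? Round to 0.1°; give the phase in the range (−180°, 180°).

At ω = 1000 rad/s:
pole (1 + j1000·0.01) = 1 + j10 → |·| ≈ 10.05, ∠ ≈ 84.29°
∠L = (0°) − (84.29°) = -84.29°

-84.3°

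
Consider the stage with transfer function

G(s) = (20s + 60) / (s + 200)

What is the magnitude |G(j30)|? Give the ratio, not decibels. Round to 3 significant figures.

Substitute s = j30:
Numerator: 20(j30) + 60 = 60 + j600
Denominator: (j30) + 200 = 200 + j30
|N| = √(60² + 600²) ≈ 602.99, ∠N ≈ 84.29°
|D| = √(200² + 30²) ≈ 202.24, ∠D ≈ 8.53°
|G| = 602.99 / 202.24 ≈ 2.9816

2.98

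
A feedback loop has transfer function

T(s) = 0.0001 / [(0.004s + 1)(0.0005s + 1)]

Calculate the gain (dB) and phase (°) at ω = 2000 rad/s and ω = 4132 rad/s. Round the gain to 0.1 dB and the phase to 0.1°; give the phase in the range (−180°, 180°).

ω = 2000: -101.1 dB, -127.9°; ω = 4132: -111.6 dB, -150.7°

At ω = 2000 rad/s:
pole (1 + j2000·0.004) = 1 + j8 → |·| ≈ 8.0623, ∠ ≈ 82.87°
pole (1 + j2000·0.0005) = 1 + j1 → |·| ≈ 1.4142, ∠ ≈ 45.00°
|T| = 0.0001 · 1 / (8.0623 · 1.4142) ≈ 8.7706e-06
Gain = 20 log₁₀(8.7706e-06) ≈ -101.14 dB
∠T = (0°) − (82.87° + 45.00°) = -127.87°

At ω = 4132 rad/s:
pole (1 + j4132·0.004) = 1 + j16.528 → |·| ≈ 16.558, ∠ ≈ 86.54°
pole (1 + j4132·0.0005) = 1 + j2.066 → |·| ≈ 2.2953, ∠ ≈ 64.17°
|T| = 0.0001 · 1 / (16.558 · 2.2953) ≈ 2.6312e-06
Gain = 20 log₁₀(2.6312e-06) ≈ -111.60 dB
∠T = (0°) − (86.54° + 64.17°) = -150.71°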